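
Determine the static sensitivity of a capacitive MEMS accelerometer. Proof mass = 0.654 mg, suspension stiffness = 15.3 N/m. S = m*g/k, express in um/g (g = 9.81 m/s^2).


Step 1: Convert mass: m = 0.654 mg = 6.54e-07 kg
Step 2: S = m * g / k = 6.54e-07 * 9.81 / 15.3
Step 3: S = 4.19e-07 m/g
Step 4: Convert to um/g: S = 0.419 um/g


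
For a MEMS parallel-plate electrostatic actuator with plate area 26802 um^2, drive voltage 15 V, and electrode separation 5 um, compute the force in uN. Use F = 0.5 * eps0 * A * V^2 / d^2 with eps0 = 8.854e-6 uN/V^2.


Step 1: Identify parameters.
eps0 = 8.854e-6 uN/V^2, A = 26802 um^2, V = 15 V, d = 5 um
Step 2: Compute V^2 = 15^2 = 225
Step 3: Compute d^2 = 5^2 = 25
Step 4: F = 0.5 * 8.854e-6 * 26802 * 225 / 25
F = 1.068 uN


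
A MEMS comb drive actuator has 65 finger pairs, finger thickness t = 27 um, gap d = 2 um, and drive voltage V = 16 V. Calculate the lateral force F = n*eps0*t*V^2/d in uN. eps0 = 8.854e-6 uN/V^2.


Step 1: Parameters: n=65, eps0=8.854e-6 uN/V^2, t=27 um, V=16 V, d=2 um
Step 2: V^2 = 256
Step 3: F = 65 * 8.854e-6 * 27 * 256 / 2
F = 1.989 uN


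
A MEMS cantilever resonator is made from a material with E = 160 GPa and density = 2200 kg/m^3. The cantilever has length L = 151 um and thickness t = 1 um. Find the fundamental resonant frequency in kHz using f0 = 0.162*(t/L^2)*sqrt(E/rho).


Step 1: Convert units to SI.
t_SI = 1e-6 m, L_SI = 151e-6 m
Step 2: Calculate sqrt(E/rho).
sqrt(160e9 / 2200) = 8528.03 m/s
Step 3: Compute f0.
f0 = 0.162 * 1e-6 / (151e-6)^2 * 8528.03 = 60591.2 Hz = 60.59 kHz


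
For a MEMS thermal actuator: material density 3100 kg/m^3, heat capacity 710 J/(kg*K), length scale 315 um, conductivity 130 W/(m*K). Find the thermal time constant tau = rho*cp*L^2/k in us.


Step 1: Convert L to m: L = 315e-6 m
Step 2: L^2 = (315e-6)^2 = 9.9225e-08 m^2
Step 3: tau = 3100 * 710 * 9.9225e-08 / 130 = 1.67995558e-03 s
Step 4: Convert to microseconds (multiply by 1e6).
tau = 1679.956 us


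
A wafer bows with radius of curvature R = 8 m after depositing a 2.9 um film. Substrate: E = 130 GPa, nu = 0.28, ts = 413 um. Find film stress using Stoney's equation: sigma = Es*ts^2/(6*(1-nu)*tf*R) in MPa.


Step 1: Compute numerator: Es * ts^2 = 130 * 413^2 = 22173970 (GPa*um^2)
Step 2: Compute denominator (R in um): 6*(1-nu)*tf*R = 6*0.72*2.9*8e6 = 100224000.0 (um^2)
Step 3: sigma (GPa) = 22173970 / 100224000.0 = 2.21244e-01 GPa
Step 4: Convert to MPa (x1000): sigma = 221.2 MPa


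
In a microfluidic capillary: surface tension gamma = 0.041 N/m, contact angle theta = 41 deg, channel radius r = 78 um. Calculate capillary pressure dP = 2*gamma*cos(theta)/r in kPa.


Step 1: cos(41 deg) = 0.7547
Step 2: Convert r to m: r = 78e-6 m
Step 3: dP = 2 * 0.041 * 0.7547 / 78e-6 = 793.4 Pa
Step 4: Convert Pa to kPa (divide by 1000).
dP = 0.79 kPa


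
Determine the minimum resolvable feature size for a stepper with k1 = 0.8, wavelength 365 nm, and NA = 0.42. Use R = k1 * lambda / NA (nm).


Step 1: Identify values: k1 = 0.8, lambda = 365 nm, NA = 0.42
Step 2: R = k1 * lambda / NA
R = 0.8 * 365 / 0.42
R = 695.2 nm


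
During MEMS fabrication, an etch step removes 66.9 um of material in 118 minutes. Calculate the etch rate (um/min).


Step 1: Etch rate = depth / time
Step 2: rate = 66.9 / 118
rate = 0.567 um/min


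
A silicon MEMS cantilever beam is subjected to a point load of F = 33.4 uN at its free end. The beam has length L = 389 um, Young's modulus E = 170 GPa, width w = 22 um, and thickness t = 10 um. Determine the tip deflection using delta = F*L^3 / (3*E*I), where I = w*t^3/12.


Step 1: Calculate the second moment of area.
I = w * t^3 / 12 = 22 * 10^3 / 12 = 1833.3333 um^4
Step 2: Convert E to consistent units (1 GPa = 1000 uN/um^2).
E = 170 GPa = 170000 uN/um^2
Step 3: Calculate tip deflection.
delta = F * L^3 / (3 * E * I)
delta = 33.4 * 389^3 / (3 * 170000 * 1833.3333)
delta = 2.1027 um


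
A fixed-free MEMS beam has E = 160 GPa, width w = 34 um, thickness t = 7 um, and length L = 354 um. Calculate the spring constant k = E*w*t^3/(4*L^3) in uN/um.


Step 1: Convert E to consistent units (1 GPa = 1000 uN/um^2).
E = 160 GPa = 160000 uN/um^2
Step 2: Compute t^3 = 7^3 = 343
Step 3: Compute L^3 = 354^3 = 44361864
Step 4: k = 160000 * 34 * 343 / (4 * 44361864)
k = 10.5153 uN/um


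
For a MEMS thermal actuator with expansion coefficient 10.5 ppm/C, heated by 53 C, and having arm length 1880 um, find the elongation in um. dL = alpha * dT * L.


Step 1: Convert CTE: alpha = 10.5 ppm/C = 10.5e-6 /C
Step 2: dL = 10.5e-6 * 53 * 1880
dL = 1.0462 um


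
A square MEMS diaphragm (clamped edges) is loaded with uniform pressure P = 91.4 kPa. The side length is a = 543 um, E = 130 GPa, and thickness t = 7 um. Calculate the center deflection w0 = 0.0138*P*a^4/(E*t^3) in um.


Step 1: Convert pressure to compatible units (E is in GPa, so P in GPa).
P = 91.4 kPa = 91.4e-6 GPa
Step 2: Compute numerator: 0.0138 * P * a^4.
a^4 = 543^4 = 86935932801
numerator = 0.0138 * 91.4e-6 * 86935932801 = 1.09654e+05
Step 3: Compute denominator: E * t^3 = 130 * 7^3 = 44590
Step 4: w0 = numerator / denominator = 1.09654e+05 / 44590 = 2.4592 um


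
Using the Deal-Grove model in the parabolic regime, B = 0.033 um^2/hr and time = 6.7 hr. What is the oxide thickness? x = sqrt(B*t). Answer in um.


Step 1: Compute B*t = 0.033 * 6.7 = 0.2211
Step 2: x = sqrt(0.2211)
x = 0.47 um


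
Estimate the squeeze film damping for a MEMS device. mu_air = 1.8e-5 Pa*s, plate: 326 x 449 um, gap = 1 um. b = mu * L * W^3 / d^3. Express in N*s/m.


Step 1: Convert to SI.
L = 326e-6 m, W = 449e-6 m, d = 1e-6 m
Step 2: W^3 = (449e-6)^3 = 9.05e-11 m^3
Step 3: d^3 = (1e-6)^3 = 1.00e-18 m^3
Step 4: b = 1.8e-5 * 326e-6 * 9.05e-11 / 1.00e-18
b = 5.31e-01 N*s/m


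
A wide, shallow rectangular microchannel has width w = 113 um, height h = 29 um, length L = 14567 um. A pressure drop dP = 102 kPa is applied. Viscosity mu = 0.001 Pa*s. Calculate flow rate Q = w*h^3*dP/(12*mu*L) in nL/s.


Step 1: Convert all dimensions to SI (meters).
w = 113e-6 m, h = 29e-6 m, L = 14567e-6 m, dP = 102e3 Pa
Step 2: Q = w * h^3 * dP / (12 * mu * L)
Q = 113e-6 * (29e-6)^3 * 102e3 / (12 * 0.001 * 14567e-6) = 1.6081303e-09 m^3/s
Step 3: Convert Q from m^3/s to nL/s (1 m^3 = 1e12 nL, so multiply by 1e12).
Q = 1608.13 nL/s


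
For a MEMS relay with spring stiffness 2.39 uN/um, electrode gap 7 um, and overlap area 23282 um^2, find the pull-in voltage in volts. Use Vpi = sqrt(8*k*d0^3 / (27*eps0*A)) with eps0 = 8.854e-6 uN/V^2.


Step 1: Compute numerator: 8 * k * d0^3 = 8 * 2.39 * 7^3 = 6558.16
Step 2: Compute denominator: 27 * eps0 * A = 27 * 8.854e-6 * 23282 = 5.565748
Step 3: Vpi = sqrt(6558.16 / 5.565748)
Vpi = 34.33 V


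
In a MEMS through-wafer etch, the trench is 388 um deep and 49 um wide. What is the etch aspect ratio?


Step 1: AR = depth / width
Step 2: AR = 388 / 49
AR = 7.9


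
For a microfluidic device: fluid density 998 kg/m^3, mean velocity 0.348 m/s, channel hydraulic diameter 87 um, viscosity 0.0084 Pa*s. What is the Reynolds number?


Step 1: Convert Dh to meters: Dh = 87e-6 m
Step 2: Re = rho * v * Dh / mu
Re = 998 * 0.348 * 87e-6 / 0.0084
Re = 3.597


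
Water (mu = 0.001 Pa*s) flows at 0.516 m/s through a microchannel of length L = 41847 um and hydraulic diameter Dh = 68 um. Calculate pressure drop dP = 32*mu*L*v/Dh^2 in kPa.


Step 1: Convert to SI: L = 41847e-6 m, Dh = 68e-6 m
Step 2: dP = 32 * 0.001 * 41847e-6 * 0.516 / (68e-6)^2
Step 3: dP = 149432.89 Pa
Step 4: Convert to kPa: dP = 149.43 kPa


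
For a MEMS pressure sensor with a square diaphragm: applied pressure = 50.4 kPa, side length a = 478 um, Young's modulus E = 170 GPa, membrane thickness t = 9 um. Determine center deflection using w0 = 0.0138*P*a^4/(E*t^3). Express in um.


Step 1: Convert pressure to compatible units (E is in GPa, so P in GPa).
P = 50.4 kPa = 50.4e-6 GPa
Step 2: Compute numerator: 0.0138 * P * a^4.
a^4 = 478^4 = 52204938256
numerator = 0.0138 * 50.4e-6 * 52204938256 = 3.631e+04
Step 3: Compute denominator: E * t^3 = 170 * 9^3 = 123930
Step 4: w0 = numerator / denominator = 3.631e+04 / 123930 = 0.293 um


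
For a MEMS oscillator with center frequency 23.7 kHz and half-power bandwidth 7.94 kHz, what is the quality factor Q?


Step 1: Q = f0 / bandwidth
Step 2: Q = 23.7 / 7.94
Q = 3.0


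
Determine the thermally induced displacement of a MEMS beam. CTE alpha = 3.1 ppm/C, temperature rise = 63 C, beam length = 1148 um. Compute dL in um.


Step 1: Convert CTE: alpha = 3.1 ppm/C = 3.1e-6 /C
Step 2: dL = 3.1e-6 * 63 * 1148
dL = 0.2242 um


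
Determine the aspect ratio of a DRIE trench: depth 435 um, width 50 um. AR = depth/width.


Step 1: AR = depth / width
Step 2: AR = 435 / 50
AR = 8.7


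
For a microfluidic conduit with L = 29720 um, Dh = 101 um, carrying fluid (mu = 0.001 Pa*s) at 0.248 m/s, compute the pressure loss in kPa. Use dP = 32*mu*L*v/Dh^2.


Step 1: Convert to SI: L = 29720e-6 m, Dh = 101e-6 m
Step 2: dP = 32 * 0.001 * 29720e-6 * 0.248 / (101e-6)^2
Step 3: dP = 23121.06 Pa
Step 4: Convert to kPa: dP = 23.12 kPa


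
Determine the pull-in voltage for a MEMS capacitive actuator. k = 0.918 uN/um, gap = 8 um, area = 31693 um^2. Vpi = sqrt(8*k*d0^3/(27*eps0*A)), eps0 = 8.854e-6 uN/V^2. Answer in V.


Step 1: Compute numerator: 8 * k * d0^3 = 8 * 0.918 * 8^3 = 3760.128
Step 2: Compute denominator: 27 * eps0 * A = 27 * 8.854e-6 * 31693 = 7.576465
Step 3: Vpi = sqrt(3760.128 / 7.576465)
Vpi = 22.28 V


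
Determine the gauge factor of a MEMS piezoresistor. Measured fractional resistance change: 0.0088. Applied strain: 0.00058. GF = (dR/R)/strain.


Step 1: Identify values.
dR/R = 0.0088, strain = 0.00058
Step 2: GF = (dR/R) / strain = 0.0088 / 0.00058
GF = 15.2


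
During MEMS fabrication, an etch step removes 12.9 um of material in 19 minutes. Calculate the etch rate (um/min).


Step 1: Etch rate = depth / time
Step 2: rate = 12.9 / 19
rate = 0.679 um/min


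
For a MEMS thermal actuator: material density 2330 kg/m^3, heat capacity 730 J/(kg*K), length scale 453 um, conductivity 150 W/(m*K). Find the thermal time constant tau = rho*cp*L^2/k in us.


Step 1: Convert L to m: L = 453e-6 m
Step 2: L^2 = (453e-6)^2 = 2.05209e-07 m^2
Step 3: tau = 2330 * 730 * 2.05209e-07 / 150 = 2.32693325e-03 s
Step 4: Convert to microseconds (multiply by 1e6).
tau = 2326.933 us


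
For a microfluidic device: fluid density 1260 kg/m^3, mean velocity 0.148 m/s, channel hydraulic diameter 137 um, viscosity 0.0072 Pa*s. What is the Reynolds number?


Step 1: Convert Dh to meters: Dh = 137e-6 m
Step 2: Re = rho * v * Dh / mu
Re = 1260 * 0.148 * 137e-6 / 0.0072
Re = 3.548


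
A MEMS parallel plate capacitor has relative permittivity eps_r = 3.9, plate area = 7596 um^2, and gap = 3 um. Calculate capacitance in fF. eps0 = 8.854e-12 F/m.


Step 1: Convert area to m^2: A = 7596e-12 m^2
Step 2: Convert gap to m: d = 3e-6 m
Step 3: C = eps0 * eps_r * A / d
C = 8.854e-12 * 3.9 * 7596e-12 / 3e-6
Step 4: Convert to fF (multiply by 1e15).
C = 87.43 fF


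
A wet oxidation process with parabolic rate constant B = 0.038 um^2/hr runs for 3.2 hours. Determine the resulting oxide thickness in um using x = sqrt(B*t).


Step 1: Compute B*t = 0.038 * 3.2 = 0.1216
Step 2: x = sqrt(0.1216)
x = 0.349 um


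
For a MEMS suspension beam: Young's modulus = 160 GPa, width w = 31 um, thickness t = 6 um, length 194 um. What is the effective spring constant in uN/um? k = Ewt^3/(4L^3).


Step 1: Convert E to consistent units (1 GPa = 1000 uN/um^2).
E = 160 GPa = 160000 uN/um^2
Step 2: Compute t^3 = 6^3 = 216
Step 3: Compute L^3 = 194^3 = 7301384
Step 4: k = 160000 * 31 * 216 / (4 * 7301384)
k = 36.6835 uN/um


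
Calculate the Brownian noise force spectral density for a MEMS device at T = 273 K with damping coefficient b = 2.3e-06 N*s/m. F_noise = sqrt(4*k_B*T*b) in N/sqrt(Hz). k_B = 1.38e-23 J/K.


Step 1: Compute 4 * k_B * T * b
= 4 * 1.38e-23 * 273 * 2.3e-06
= 3.4660e-26 N^2/Hz
Step 2: F_noise = sqrt(3.4660e-26)
F_noise = 1.86e-13 N/sqrt(Hz)


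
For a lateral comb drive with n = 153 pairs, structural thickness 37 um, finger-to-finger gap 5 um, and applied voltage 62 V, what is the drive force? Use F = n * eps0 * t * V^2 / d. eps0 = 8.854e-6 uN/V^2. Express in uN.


Step 1: Parameters: n=153, eps0=8.854e-6 uN/V^2, t=37 um, V=62 V, d=5 um
Step 2: V^2 = 3844
Step 3: F = 153 * 8.854e-6 * 37 * 3844 / 5
F = 38.534 uN


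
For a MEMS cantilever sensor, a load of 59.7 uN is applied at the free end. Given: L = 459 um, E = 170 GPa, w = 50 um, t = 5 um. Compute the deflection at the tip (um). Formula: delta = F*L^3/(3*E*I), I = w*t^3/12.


Step 1: Calculate the second moment of area.
I = w * t^3 / 12 = 50 * 5^3 / 12 = 520.8333 um^4
Step 2: Convert E to consistent units (1 GPa = 1000 uN/um^2).
E = 170 GPa = 170000 uN/um^2
Step 3: Calculate tip deflection.
delta = F * L^3 / (3 * E * I)
delta = 59.7 * 459^3 / (3 * 170000 * 520.8333)
delta = 21.7342 um


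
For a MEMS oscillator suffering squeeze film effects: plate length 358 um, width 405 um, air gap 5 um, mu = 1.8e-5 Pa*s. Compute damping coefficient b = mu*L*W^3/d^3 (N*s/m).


Step 1: Convert to SI.
L = 358e-6 m, W = 405e-6 m, d = 5e-6 m
Step 2: W^3 = (405e-6)^3 = 6.64e-11 m^3
Step 3: d^3 = (5e-6)^3 = 1.25e-16 m^3
Step 4: b = 1.8e-5 * 358e-6 * 6.64e-11 / 1.25e-16
b = 3.42e-03 N*s/m


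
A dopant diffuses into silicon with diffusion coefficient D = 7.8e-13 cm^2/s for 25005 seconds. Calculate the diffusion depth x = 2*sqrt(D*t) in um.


Step 1: Compute D*t = 7.8e-13 * 25005 = 1.95039e-08 cm^2
Step 2: sqrt(D*t) = 1.39656e-04 cm
Step 3: x = 2 * 1.39656e-04 cm = 2.79312e-04 cm
Step 4: Convert to um (1 cm = 1e4 um): x = 2.793 um


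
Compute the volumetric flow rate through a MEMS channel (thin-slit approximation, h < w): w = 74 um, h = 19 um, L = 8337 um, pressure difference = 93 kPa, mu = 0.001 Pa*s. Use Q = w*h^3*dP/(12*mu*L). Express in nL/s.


Step 1: Convert all dimensions to SI (meters).
w = 74e-6 m, h = 19e-6 m, L = 8337e-6 m, dP = 93e3 Pa
Step 2: Q = w * h^3 * dP / (12 * mu * L)
Q = 74e-6 * (19e-6)^3 * 93e3 / (12 * 0.001 * 8337e-6) = 4.7182878e-10 m^3/s
Step 3: Convert Q from m^3/s to nL/s (1 m^3 = 1e12 nL, so multiply by 1e12).
Q = 471.829 nL/s


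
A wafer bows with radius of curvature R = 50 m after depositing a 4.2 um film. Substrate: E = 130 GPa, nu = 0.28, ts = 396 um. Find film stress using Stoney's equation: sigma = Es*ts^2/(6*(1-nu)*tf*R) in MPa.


Step 1: Compute numerator: Es * ts^2 = 130 * 396^2 = 20386080 (GPa*um^2)
Step 2: Compute denominator (R in um): 6*(1-nu)*tf*R = 6*0.72*4.2*50e6 = 907200000.0 (um^2)
Step 3: sigma (GPa) = 20386080 / 907200000.0 = 2.2471e-02 GPa
Step 4: Convert to MPa (x1000): sigma = 22.5 MPa


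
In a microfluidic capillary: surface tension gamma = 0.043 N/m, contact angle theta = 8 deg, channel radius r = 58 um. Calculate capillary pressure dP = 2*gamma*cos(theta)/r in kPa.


Step 1: cos(8 deg) = 0.9903
Step 2: Convert r to m: r = 58e-6 m
Step 3: dP = 2 * 0.043 * 0.9903 / 58e-6 = 1468.4 Pa
Step 4: Convert Pa to kPa (divide by 1000).
dP = 1.47 kPa


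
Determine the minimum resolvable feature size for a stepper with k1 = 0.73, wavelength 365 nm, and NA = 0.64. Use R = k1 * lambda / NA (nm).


Step 1: Identify values: k1 = 0.73, lambda = 365 nm, NA = 0.64
Step 2: R = k1 * lambda / NA
R = 0.73 * 365 / 0.64
R = 416.3 nm


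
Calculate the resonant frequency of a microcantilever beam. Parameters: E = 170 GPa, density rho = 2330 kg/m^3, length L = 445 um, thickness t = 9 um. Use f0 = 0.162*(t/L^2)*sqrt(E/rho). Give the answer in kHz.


Step 1: Convert units to SI.
t_SI = 9e-6 m, L_SI = 445e-6 m
Step 2: Calculate sqrt(E/rho).
sqrt(170e9 / 2330) = 8541.74 m/s
Step 3: Compute f0.
f0 = 0.162 * 9e-6 / (445e-6)^2 * 8541.74 = 62890.3 Hz = 62.89 kHz


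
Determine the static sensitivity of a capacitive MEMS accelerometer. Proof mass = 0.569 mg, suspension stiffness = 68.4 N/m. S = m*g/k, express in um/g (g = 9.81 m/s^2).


Step 1: Convert mass: m = 0.569 mg = 5.69e-07 kg
Step 2: S = m * g / k = 5.69e-07 * 9.81 / 68.4
Step 3: S = 8.16e-08 m/g
Step 4: Convert to um/g: S = 0.082 um/g


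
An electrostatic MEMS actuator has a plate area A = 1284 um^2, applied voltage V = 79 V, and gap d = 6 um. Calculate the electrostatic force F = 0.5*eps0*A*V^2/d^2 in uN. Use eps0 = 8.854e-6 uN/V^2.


Step 1: Identify parameters.
eps0 = 8.854e-6 uN/V^2, A = 1284 um^2, V = 79 V, d = 6 um
Step 2: Compute V^2 = 79^2 = 6241
Step 3: Compute d^2 = 6^2 = 36
Step 4: F = 0.5 * 8.854e-6 * 1284 * 6241 / 36
F = 0.985 uN


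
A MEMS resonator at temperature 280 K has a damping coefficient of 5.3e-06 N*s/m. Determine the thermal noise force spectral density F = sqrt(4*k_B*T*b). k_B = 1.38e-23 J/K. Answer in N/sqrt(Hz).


Step 1: Compute 4 * k_B * T * b
= 4 * 1.38e-23 * 280 * 5.3e-06
= 8.1917e-26 N^2/Hz
Step 2: F_noise = sqrt(8.1917e-26)
F_noise = 2.86e-13 N/sqrt(Hz)


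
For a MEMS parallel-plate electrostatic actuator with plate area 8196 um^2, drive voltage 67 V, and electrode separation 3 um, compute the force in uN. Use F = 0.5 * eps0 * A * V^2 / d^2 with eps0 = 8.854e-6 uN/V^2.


Step 1: Identify parameters.
eps0 = 8.854e-6 uN/V^2, A = 8196 um^2, V = 67 V, d = 3 um
Step 2: Compute V^2 = 67^2 = 4489
Step 3: Compute d^2 = 3^2 = 9
Step 4: F = 0.5 * 8.854e-6 * 8196 * 4489 / 9
F = 18.097 uN


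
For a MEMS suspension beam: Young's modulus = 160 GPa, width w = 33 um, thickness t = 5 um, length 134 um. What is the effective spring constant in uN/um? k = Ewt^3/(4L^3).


Step 1: Convert E to consistent units (1 GPa = 1000 uN/um^2).
E = 160 GPa = 160000 uN/um^2
Step 2: Compute t^3 = 5^3 = 125
Step 3: Compute L^3 = 134^3 = 2406104
Step 4: k = 160000 * 33 * 125 / (4 * 2406104)
k = 68.5756 uN/um


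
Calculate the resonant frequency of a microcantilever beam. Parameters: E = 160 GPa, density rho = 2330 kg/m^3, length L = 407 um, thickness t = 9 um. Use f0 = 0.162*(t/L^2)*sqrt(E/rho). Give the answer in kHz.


Step 1: Convert units to SI.
t_SI = 9e-6 m, L_SI = 407e-6 m
Step 2: Calculate sqrt(E/rho).
sqrt(160e9 / 2330) = 8286.71 m/s
Step 3: Compute f0.
f0 = 0.162 * 9e-6 / (407e-6)^2 * 8286.71 = 72937.5 Hz = 72.94 kHz


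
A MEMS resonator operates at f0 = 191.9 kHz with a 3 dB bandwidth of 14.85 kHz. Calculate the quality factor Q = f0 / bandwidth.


Step 1: Q = f0 / bandwidth
Step 2: Q = 191.9 / 14.85
Q = 12.9


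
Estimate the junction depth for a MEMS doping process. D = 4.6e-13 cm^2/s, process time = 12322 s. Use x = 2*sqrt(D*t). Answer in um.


Step 1: Compute D*t = 4.6e-13 * 12322 = 5.66812e-09 cm^2
Step 2: sqrt(D*t) = 7.52869e-05 cm
Step 3: x = 2 * 7.52869e-05 cm = 1.505738e-04 cm
Step 4: Convert to um (1 cm = 1e4 um): x = 1.506 um


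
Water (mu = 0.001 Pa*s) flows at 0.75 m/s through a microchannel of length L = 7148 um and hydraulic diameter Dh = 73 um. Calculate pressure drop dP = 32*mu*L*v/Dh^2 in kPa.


Step 1: Convert to SI: L = 7148e-6 m, Dh = 73e-6 m
Step 2: dP = 32 * 0.001 * 7148e-6 * 0.75 / (73e-6)^2
Step 3: dP = 32192.16 Pa
Step 4: Convert to kPa: dP = 32.19 kPa


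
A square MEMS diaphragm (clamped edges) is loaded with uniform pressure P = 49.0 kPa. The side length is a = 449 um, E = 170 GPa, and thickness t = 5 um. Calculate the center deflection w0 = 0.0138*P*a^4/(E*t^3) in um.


Step 1: Convert pressure to compatible units (E is in GPa, so P in GPa).
P = 49.0 kPa = 49.0e-6 GPa
Step 2: Compute numerator: 0.0138 * P * a^4.
a^4 = 449^4 = 40642963201
numerator = 0.0138 * 49.0e-6 * 40642963201 = 2.748277e+04
Step 3: Compute denominator: E * t^3 = 170 * 5^3 = 21250
Step 4: w0 = numerator / denominator = 2.748277e+04 / 21250 = 1.2933 um


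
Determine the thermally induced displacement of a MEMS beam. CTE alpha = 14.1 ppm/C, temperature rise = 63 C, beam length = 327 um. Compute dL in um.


Step 1: Convert CTE: alpha = 14.1 ppm/C = 14.1e-6 /C
Step 2: dL = 14.1e-6 * 63 * 327
dL = 0.2905 um


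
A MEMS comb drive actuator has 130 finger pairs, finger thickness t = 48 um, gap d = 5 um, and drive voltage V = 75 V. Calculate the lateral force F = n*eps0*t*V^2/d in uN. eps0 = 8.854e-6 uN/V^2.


Step 1: Parameters: n=130, eps0=8.854e-6 uN/V^2, t=48 um, V=75 V, d=5 um
Step 2: V^2 = 5625
Step 3: F = 130 * 8.854e-6 * 48 * 5625 / 5
F = 62.155 uN


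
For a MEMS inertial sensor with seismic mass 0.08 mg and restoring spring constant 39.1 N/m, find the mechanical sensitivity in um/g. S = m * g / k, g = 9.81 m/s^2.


Step 1: Convert mass: m = 0.08 mg = 8.00e-08 kg
Step 2: S = m * g / k = 8.00e-08 * 9.81 / 39.1
Step 3: S = 2.01e-08 m/g
Step 4: Convert to um/g: S = 0.02 um/g


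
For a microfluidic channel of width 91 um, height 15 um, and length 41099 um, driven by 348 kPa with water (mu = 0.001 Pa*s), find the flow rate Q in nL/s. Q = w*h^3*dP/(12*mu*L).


Step 1: Convert all dimensions to SI (meters).
w = 91e-6 m, h = 15e-6 m, L = 41099e-6 m, dP = 348e3 Pa
Step 2: Q = w * h^3 * dP / (12 * mu * L)
Q = 91e-6 * (15e-6)^3 * 348e3 / (12 * 0.001 * 41099e-6) = 2.1671148e-10 m^3/s
Step 3: Convert Q from m^3/s to nL/s (1 m^3 = 1e12 nL, so multiply by 1e12).
Q = 216.711 nL/s


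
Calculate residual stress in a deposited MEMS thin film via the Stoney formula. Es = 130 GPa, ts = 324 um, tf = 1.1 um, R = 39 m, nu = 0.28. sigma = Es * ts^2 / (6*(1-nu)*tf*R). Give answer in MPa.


Step 1: Compute numerator: Es * ts^2 = 130 * 324^2 = 13646880 (GPa*um^2)
Step 2: Compute denominator (R in um): 6*(1-nu)*tf*R = 6*0.72*1.1*39e6 = 185328000.0 (um^2)
Step 3: sigma (GPa) = 13646880 / 185328000.0 = 7.3636e-02 GPa
Step 4: Convert to MPa (x1000): sigma = 73.6 MPa


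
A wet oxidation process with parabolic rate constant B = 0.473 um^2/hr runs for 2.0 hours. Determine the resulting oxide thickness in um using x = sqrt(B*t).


Step 1: Compute B*t = 0.473 * 2.0 = 0.946
Step 2: x = sqrt(0.946)
x = 0.973 um


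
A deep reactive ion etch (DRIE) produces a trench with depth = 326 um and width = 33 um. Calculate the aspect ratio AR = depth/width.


Step 1: AR = depth / width
Step 2: AR = 326 / 33
AR = 9.9


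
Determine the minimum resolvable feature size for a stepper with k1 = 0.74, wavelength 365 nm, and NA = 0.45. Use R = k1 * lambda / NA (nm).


Step 1: Identify values: k1 = 0.74, lambda = 365 nm, NA = 0.45
Step 2: R = k1 * lambda / NA
R = 0.74 * 365 / 0.45
R = 600.2 nm


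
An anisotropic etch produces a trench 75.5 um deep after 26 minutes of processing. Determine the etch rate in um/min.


Step 1: Etch rate = depth / time
Step 2: rate = 75.5 / 26
rate = 2.904 um/min


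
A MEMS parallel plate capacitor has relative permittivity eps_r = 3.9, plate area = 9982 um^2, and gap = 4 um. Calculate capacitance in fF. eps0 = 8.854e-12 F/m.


Step 1: Convert area to m^2: A = 9982e-12 m^2
Step 2: Convert gap to m: d = 4e-6 m
Step 3: C = eps0 * eps_r * A / d
C = 8.854e-12 * 3.9 * 9982e-12 / 4e-6
Step 4: Convert to fF (multiply by 1e15).
C = 86.17 fF


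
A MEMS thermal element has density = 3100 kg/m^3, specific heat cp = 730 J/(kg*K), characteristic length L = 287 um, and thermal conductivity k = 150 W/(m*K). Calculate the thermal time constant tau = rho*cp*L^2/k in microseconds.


Step 1: Convert L to m: L = 287e-6 m
Step 2: L^2 = (287e-6)^2 = 8.2369e-08 m^2
Step 3: tau = 3100 * 730 * 8.2369e-08 / 150 = 1.24267365e-03 s
Step 4: Convert to microseconds (multiply by 1e6).
tau = 1242.674 us


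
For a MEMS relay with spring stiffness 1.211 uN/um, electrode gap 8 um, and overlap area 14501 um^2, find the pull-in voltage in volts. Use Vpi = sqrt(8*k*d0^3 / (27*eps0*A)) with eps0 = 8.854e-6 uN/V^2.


Step 1: Compute numerator: 8 * k * d0^3 = 8 * 1.211 * 8^3 = 4960.256
Step 2: Compute denominator: 27 * eps0 * A = 27 * 8.854e-6 * 14501 = 3.46658
Step 3: Vpi = sqrt(4960.256 / 3.46658)
Vpi = 37.83 V


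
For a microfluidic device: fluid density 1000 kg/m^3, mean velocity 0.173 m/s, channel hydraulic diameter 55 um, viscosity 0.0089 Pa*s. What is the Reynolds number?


Step 1: Convert Dh to meters: Dh = 55e-6 m
Step 2: Re = rho * v * Dh / mu
Re = 1000 * 0.173 * 55e-6 / 0.0089
Re = 1.069


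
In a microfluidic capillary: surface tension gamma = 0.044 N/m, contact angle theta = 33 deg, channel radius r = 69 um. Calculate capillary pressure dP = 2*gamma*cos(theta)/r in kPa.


Step 1: cos(33 deg) = 0.8387
Step 2: Convert r to m: r = 69e-6 m
Step 3: dP = 2 * 0.044 * 0.8387 / 69e-6 = 1069.6 Pa
Step 4: Convert Pa to kPa (divide by 1000).
dP = 1.07 kPa


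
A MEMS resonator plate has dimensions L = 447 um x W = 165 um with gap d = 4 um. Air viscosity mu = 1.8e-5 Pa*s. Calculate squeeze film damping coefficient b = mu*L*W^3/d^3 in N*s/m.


Step 1: Convert to SI.
L = 447e-6 m, W = 165e-6 m, d = 4e-6 m
Step 2: W^3 = (165e-6)^3 = 4.49e-12 m^3
Step 3: d^3 = (4e-6)^3 = 6.40e-17 m^3
Step 4: b = 1.8e-5 * 447e-6 * 4.49e-12 / 6.40e-17
b = 5.65e-04 N*s/m


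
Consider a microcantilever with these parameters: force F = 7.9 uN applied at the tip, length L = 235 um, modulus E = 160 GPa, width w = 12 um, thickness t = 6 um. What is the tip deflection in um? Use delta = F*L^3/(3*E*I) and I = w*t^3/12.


Step 1: Calculate the second moment of area.
I = w * t^3 / 12 = 12 * 6^3 / 12 = 216.0 um^4
Step 2: Convert E to consistent units (1 GPa = 1000 uN/um^2).
E = 160 GPa = 160000 uN/um^2
Step 3: Calculate tip deflection.
delta = F * L^3 / (3 * E * I)
delta = 7.9 * 235^3 / (3 * 160000 * 216.0)
delta = 0.9889 um


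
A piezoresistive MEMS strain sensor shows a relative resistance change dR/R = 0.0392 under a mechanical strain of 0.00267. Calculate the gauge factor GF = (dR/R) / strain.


Step 1: Identify values.
dR/R = 0.0392, strain = 0.00267
Step 2: GF = (dR/R) / strain = 0.0392 / 0.00267
GF = 14.7


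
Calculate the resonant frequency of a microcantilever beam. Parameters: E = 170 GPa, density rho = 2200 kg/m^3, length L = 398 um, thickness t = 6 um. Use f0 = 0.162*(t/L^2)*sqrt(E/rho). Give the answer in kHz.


Step 1: Convert units to SI.
t_SI = 6e-6 m, L_SI = 398e-6 m
Step 2: Calculate sqrt(E/rho).
sqrt(170e9 / 2200) = 8790.49 m/s
Step 3: Compute f0.
f0 = 0.162 * 6e-6 / (398e-6)^2 * 8790.49 = 53940.3 Hz = 53.94 kHz


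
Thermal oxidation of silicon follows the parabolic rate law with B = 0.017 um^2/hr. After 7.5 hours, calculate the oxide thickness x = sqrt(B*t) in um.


Step 1: Compute B*t = 0.017 * 7.5 = 0.1275
Step 2: x = sqrt(0.1275)
x = 0.357 um


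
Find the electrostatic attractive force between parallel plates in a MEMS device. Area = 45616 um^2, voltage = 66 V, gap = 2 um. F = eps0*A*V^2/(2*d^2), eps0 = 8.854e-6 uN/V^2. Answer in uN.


Step 1: Identify parameters.
eps0 = 8.854e-6 uN/V^2, A = 45616 um^2, V = 66 V, d = 2 um
Step 2: Compute V^2 = 66^2 = 4356
Step 3: Compute d^2 = 2^2 = 4
Step 4: F = 0.5 * 8.854e-6 * 45616 * 4356 / 4
F = 219.915 uN


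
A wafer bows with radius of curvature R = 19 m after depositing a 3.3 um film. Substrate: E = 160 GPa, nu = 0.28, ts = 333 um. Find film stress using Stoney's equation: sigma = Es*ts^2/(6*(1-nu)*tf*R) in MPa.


Step 1: Compute numerator: Es * ts^2 = 160 * 333^2 = 17742240 (GPa*um^2)
Step 2: Compute denominator (R in um): 6*(1-nu)*tf*R = 6*0.72*3.3*19e6 = 270864000.0 (um^2)
Step 3: sigma (GPa) = 17742240 / 270864000.0 = 6.5502e-02 GPa
Step 4: Convert to MPa (x1000): sigma = 65.5 MPa


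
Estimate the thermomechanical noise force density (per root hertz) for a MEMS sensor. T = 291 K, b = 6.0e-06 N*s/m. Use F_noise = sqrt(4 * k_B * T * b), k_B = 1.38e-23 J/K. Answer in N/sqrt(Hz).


Step 1: Compute 4 * k_B * T * b
= 4 * 1.38e-23 * 291 * 6.0e-06
= 9.6379e-26 N^2/Hz
Step 2: F_noise = sqrt(9.6379e-26)
F_noise = 3.10e-13 N/sqrt(Hz)


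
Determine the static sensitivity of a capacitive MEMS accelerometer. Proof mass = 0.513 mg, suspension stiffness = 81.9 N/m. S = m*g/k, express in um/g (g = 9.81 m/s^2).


Step 1: Convert mass: m = 0.513 mg = 5.13e-07 kg
Step 2: S = m * g / k = 5.13e-07 * 9.81 / 81.9
Step 3: S = 6.14e-08 m/g
Step 4: Convert to um/g: S = 0.061 um/g


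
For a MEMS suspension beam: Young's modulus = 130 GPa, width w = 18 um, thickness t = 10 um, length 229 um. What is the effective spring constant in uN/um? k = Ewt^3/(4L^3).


Step 1: Convert E to consistent units (1 GPa = 1000 uN/um^2).
E = 130 GPa = 130000 uN/um^2
Step 2: Compute t^3 = 10^3 = 1000
Step 3: Compute L^3 = 229^3 = 12008989
Step 4: k = 130000 * 18 * 1000 / (4 * 12008989)
k = 48.7135 uN/um


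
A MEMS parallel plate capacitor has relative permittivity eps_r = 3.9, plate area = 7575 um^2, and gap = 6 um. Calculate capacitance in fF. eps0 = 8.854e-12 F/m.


Step 1: Convert area to m^2: A = 7575e-12 m^2
Step 2: Convert gap to m: d = 6e-6 m
Step 3: C = eps0 * eps_r * A / d
C = 8.854e-12 * 3.9 * 7575e-12 / 6e-6
Step 4: Convert to fF (multiply by 1e15).
C = 43.59 fF


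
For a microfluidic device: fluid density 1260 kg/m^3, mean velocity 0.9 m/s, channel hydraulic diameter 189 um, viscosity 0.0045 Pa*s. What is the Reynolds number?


Step 1: Convert Dh to meters: Dh = 189e-6 m
Step 2: Re = rho * v * Dh / mu
Re = 1260 * 0.9 * 189e-6 / 0.0045
Re = 47.628


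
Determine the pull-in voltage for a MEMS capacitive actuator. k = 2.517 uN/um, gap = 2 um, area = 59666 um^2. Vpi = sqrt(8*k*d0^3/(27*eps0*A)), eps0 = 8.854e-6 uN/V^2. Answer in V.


Step 1: Compute numerator: 8 * k * d0^3 = 8 * 2.517 * 2^3 = 161.088
Step 2: Compute denominator: 27 * eps0 * A = 27 * 8.854e-6 * 59666 = 14.263635
Step 3: Vpi = sqrt(161.088 / 14.263635)
Vpi = 3.36 V


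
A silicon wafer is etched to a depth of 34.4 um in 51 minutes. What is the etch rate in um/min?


Step 1: Etch rate = depth / time
Step 2: rate = 34.4 / 51
rate = 0.675 um/min


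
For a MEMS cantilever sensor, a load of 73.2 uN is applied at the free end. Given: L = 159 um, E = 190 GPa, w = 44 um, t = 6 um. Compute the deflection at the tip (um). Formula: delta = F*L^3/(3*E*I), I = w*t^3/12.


Step 1: Calculate the second moment of area.
I = w * t^3 / 12 = 44 * 6^3 / 12 = 792.0 um^4
Step 2: Convert E to consistent units (1 GPa = 1000 uN/um^2).
E = 190 GPa = 190000 uN/um^2
Step 3: Calculate tip deflection.
delta = F * L^3 / (3 * E * I)
delta = 73.2 * 159^3 / (3 * 190000 * 792.0)
delta = 0.6518 um


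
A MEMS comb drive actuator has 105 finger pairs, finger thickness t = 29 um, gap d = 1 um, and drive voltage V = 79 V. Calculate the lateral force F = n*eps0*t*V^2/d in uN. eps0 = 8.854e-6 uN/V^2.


Step 1: Parameters: n=105, eps0=8.854e-6 uN/V^2, t=29 um, V=79 V, d=1 um
Step 2: V^2 = 6241
Step 3: F = 105 * 8.854e-6 * 29 * 6241 / 1
F = 168.26 uN


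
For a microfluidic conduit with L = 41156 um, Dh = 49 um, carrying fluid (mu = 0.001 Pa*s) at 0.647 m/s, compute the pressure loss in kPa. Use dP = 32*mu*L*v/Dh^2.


Step 1: Convert to SI: L = 41156e-6 m, Dh = 49e-6 m
Step 2: dP = 32 * 0.001 * 41156e-6 * 0.647 / (49e-6)^2
Step 3: dP = 354891.22 Pa
Step 4: Convert to kPa: dP = 354.89 kPa


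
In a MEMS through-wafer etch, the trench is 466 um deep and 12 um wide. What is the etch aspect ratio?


Step 1: AR = depth / width
Step 2: AR = 466 / 12
AR = 38.8


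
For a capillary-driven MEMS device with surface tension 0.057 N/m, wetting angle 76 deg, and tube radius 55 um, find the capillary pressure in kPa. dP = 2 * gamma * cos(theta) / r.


Step 1: cos(76 deg) = 0.2419
Step 2: Convert r to m: r = 55e-6 m
Step 3: dP = 2 * 0.057 * 0.2419 / 55e-6 = 501.4 Pa
Step 4: Convert Pa to kPa (divide by 1000).
dP = 0.5 kPa


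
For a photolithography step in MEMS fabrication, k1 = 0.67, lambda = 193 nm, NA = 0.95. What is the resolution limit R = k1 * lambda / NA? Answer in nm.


Step 1: Identify values: k1 = 0.67, lambda = 193 nm, NA = 0.95
Step 2: R = k1 * lambda / NA
R = 0.67 * 193 / 0.95
R = 136.1 nm


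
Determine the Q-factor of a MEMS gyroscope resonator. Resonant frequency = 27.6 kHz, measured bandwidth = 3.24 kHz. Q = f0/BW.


Step 1: Q = f0 / bandwidth
Step 2: Q = 27.6 / 3.24
Q = 8.5


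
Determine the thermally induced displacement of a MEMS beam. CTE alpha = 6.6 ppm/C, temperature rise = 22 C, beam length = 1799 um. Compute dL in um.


Step 1: Convert CTE: alpha = 6.6 ppm/C = 6.6e-6 /C
Step 2: dL = 6.6e-6 * 22 * 1799
dL = 0.2612 um


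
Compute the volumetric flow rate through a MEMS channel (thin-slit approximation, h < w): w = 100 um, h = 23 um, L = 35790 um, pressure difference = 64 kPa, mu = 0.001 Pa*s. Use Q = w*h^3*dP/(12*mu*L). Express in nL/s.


Step 1: Convert all dimensions to SI (meters).
w = 100e-6 m, h = 23e-6 m, L = 35790e-6 m, dP = 64e3 Pa
Step 2: Q = w * h^3 * dP / (12 * mu * L)
Q = 100e-6 * (23e-6)^3 * 64e3 / (12 * 0.001 * 35790e-6) = 1.8130949e-10 m^3/s
Step 3: Convert Q from m^3/s to nL/s (1 m^3 = 1e12 nL, so multiply by 1e12).
Q = 181.309 nL/s


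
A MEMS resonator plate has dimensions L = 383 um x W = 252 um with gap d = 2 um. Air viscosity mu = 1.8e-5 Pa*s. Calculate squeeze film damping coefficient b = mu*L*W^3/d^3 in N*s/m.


Step 1: Convert to SI.
L = 383e-6 m, W = 252e-6 m, d = 2e-6 m
Step 2: W^3 = (252e-6)^3 = 1.60e-11 m^3
Step 3: d^3 = (2e-6)^3 = 8.00e-18 m^3
Step 4: b = 1.8e-5 * 383e-6 * 1.60e-11 / 8.00e-18
b = 1.38e-02 N*s/m


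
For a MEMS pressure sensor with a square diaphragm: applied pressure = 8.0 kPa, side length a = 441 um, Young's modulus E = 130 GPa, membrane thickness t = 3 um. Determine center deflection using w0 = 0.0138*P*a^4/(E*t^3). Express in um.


Step 1: Convert pressure to compatible units (E is in GPa, so P in GPa).
P = 8.0 kPa = 8.0e-6 GPa
Step 2: Compute numerator: 0.0138 * P * a^4.
a^4 = 441^4 = 37822859361
numerator = 0.0138 * 8.0e-6 * 37822859361 = 4.175644e+03
Step 3: Compute denominator: E * t^3 = 130 * 3^3 = 3510
Step 4: w0 = numerator / denominator = 4.175644e+03 / 3510 = 1.1896 um


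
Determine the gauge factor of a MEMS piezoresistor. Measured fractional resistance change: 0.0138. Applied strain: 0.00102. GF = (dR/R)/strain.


Step 1: Identify values.
dR/R = 0.0138, strain = 0.00102
Step 2: GF = (dR/R) / strain = 0.0138 / 0.00102
GF = 13.5


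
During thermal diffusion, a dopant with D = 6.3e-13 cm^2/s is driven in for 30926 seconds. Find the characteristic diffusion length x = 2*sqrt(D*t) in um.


Step 1: Compute D*t = 6.3e-13 * 30926 = 1.948338e-08 cm^2
Step 2: sqrt(D*t) = 1.39583e-04 cm
Step 3: x = 2 * 1.39583e-04 cm = 2.79166e-04 cm
Step 4: Convert to um (1 cm = 1e4 um): x = 2.792 um


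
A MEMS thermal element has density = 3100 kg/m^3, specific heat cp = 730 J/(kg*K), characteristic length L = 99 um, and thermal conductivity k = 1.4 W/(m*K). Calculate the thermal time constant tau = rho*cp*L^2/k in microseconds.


Step 1: Convert L to m: L = 99e-6 m
Step 2: L^2 = (99e-6)^2 = 9.801e-09 m^2
Step 3: tau = 3100 * 730 * 9.801e-09 / 1.4 = 1.584261643e-02 s
Step 4: Convert to microseconds (multiply by 1e6).
tau = 15842.616 us


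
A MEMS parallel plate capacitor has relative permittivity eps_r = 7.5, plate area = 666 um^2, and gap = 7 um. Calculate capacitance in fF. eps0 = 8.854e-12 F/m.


Step 1: Convert area to m^2: A = 666e-12 m^2
Step 2: Convert gap to m: d = 7e-6 m
Step 3: C = eps0 * eps_r * A / d
C = 8.854e-12 * 7.5 * 666e-12 / 7e-6
Step 4: Convert to fF (multiply by 1e15).
C = 6.32 fF


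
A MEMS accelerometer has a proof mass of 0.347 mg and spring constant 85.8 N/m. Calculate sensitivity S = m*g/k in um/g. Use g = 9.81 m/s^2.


Step 1: Convert mass: m = 0.347 mg = 3.47e-07 kg
Step 2: S = m * g / k = 3.47e-07 * 9.81 / 85.8
Step 3: S = 3.97e-08 m/g
Step 4: Convert to um/g: S = 0.04 um/g


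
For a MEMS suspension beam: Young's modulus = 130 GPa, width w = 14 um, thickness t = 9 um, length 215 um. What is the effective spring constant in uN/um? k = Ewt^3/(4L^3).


Step 1: Convert E to consistent units (1 GPa = 1000 uN/um^2).
E = 130 GPa = 130000 uN/um^2
Step 2: Compute t^3 = 9^3 = 729
Step 3: Compute L^3 = 215^3 = 9938375
Step 4: k = 130000 * 14 * 729 / (4 * 9938375)
k = 33.3752 uN/um


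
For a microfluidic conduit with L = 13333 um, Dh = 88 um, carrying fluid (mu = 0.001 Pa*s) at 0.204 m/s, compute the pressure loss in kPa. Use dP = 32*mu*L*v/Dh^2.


Step 1: Convert to SI: L = 13333e-6 m, Dh = 88e-6 m
Step 2: dP = 32 * 0.001 * 13333e-6 * 0.204 / (88e-6)^2
Step 3: dP = 11239.39 Pa
Step 4: Convert to kPa: dP = 11.24 kPa


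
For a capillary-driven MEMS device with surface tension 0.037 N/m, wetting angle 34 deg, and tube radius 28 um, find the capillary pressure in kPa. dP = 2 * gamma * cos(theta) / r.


Step 1: cos(34 deg) = 0.829
Step 2: Convert r to m: r = 28e-6 m
Step 3: dP = 2 * 0.037 * 0.829 / 28e-6 = 2190.9 Pa
Step 4: Convert Pa to kPa (divide by 1000).
dP = 2.19 kPa


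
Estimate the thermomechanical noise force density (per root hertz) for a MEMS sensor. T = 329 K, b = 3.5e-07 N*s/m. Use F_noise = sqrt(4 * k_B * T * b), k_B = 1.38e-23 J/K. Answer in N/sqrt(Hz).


Step 1: Compute 4 * k_B * T * b
= 4 * 1.38e-23 * 329 * 3.5e-07
= 6.3563e-27 N^2/Hz
Step 2: F_noise = sqrt(6.3563e-27)
F_noise = 7.97e-14 N/sqrt(Hz)


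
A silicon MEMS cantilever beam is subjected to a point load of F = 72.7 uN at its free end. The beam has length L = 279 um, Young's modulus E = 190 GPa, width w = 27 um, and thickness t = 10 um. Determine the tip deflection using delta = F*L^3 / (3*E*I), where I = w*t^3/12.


Step 1: Calculate the second moment of area.
I = w * t^3 / 12 = 27 * 10^3 / 12 = 2250.0 um^4
Step 2: Convert E to consistent units (1 GPa = 1000 uN/um^2).
E = 190 GPa = 190000 uN/um^2
Step 3: Calculate tip deflection.
delta = F * L^3 / (3 * E * I)
delta = 72.7 * 279^3 / (3 * 190000 * 2250.0)
delta = 1.2311 um


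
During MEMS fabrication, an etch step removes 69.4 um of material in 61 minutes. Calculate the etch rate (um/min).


Step 1: Etch rate = depth / time
Step 2: rate = 69.4 / 61
rate = 1.138 um/min


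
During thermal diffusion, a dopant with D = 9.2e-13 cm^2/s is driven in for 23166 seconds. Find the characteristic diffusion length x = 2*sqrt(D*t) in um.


Step 1: Compute D*t = 9.2e-13 * 23166 = 2.131272e-08 cm^2
Step 2: sqrt(D*t) = 1.4599e-04 cm
Step 3: x = 2 * 1.4599e-04 cm = 2.9198e-04 cm
Step 4: Convert to um (1 cm = 1e4 um): x = 2.92 um


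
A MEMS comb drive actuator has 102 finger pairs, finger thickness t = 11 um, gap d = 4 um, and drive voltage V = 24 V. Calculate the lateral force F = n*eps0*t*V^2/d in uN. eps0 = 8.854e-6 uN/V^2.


Step 1: Parameters: n=102, eps0=8.854e-6 uN/V^2, t=11 um, V=24 V, d=4 um
Step 2: V^2 = 576
Step 3: F = 102 * 8.854e-6 * 11 * 576 / 4
F = 1.431 uN


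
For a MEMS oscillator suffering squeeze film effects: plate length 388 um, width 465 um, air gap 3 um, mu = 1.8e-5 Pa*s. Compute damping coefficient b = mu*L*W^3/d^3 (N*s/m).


Step 1: Convert to SI.
L = 388e-6 m, W = 465e-6 m, d = 3e-6 m
Step 2: W^3 = (465e-6)^3 = 1.01e-10 m^3
Step 3: d^3 = (3e-6)^3 = 2.70e-17 m^3
Step 4: b = 1.8e-5 * 388e-6 * 1.01e-10 / 2.70e-17
b = 2.60e-02 N*s/m


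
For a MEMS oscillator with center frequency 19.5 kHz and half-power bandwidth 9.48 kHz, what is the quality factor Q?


Step 1: Q = f0 / bandwidth
Step 2: Q = 19.5 / 9.48
Q = 2.1


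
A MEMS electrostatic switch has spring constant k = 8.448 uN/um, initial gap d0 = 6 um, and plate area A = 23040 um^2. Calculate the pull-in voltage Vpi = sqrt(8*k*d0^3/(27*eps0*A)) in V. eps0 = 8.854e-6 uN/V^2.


Step 1: Compute numerator: 8 * k * d0^3 = 8 * 8.448 * 6^3 = 14598.144
Step 2: Compute denominator: 27 * eps0 * A = 27 * 8.854e-6 * 23040 = 5.507896
Step 3: Vpi = sqrt(14598.144 / 5.507896)
Vpi = 51.48 V


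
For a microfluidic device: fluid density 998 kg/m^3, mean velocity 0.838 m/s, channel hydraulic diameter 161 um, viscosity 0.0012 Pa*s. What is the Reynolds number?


Step 1: Convert Dh to meters: Dh = 161e-6 m
Step 2: Re = rho * v * Dh / mu
Re = 998 * 0.838 * 161e-6 / 0.0012
Re = 112.207


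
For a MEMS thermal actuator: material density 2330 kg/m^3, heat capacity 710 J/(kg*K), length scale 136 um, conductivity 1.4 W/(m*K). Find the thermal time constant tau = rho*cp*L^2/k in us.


Step 1: Convert L to m: L = 136e-6 m
Step 2: L^2 = (136e-6)^2 = 1.8496e-08 m^2
Step 3: tau = 2330 * 710 * 1.8496e-08 / 1.4 = 2.185566629e-02 s
Step 4: Convert to microseconds (multiply by 1e6).
tau = 21855.666 us
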